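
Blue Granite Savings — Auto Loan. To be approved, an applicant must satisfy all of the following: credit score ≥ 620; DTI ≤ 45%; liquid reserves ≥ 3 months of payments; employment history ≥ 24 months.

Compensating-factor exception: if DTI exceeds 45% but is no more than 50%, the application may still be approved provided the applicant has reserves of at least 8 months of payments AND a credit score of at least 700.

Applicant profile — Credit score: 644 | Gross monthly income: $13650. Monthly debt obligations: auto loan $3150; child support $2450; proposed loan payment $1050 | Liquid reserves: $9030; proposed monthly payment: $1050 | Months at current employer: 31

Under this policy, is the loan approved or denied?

Credit score 644 ≥ 620 (meets base)
Total debts = (3,150 + 2,450 + 1,050) = 6,650. DTI: 6,650 ÷ 13,650 = 48.7%, over the 45% base limit.
Reserves: 9,030 ÷ 1,050 = 8.6 months (meets 3-month minimum)
Employment 31 ≥ 24 months
48.7% falls in the override range (45%–50%), so the compensating-factor test applies.
Override check — reserves: 8.6 mo (ok); score: 644 (below 700).
Compensating-factor requirement not fully met.

Denied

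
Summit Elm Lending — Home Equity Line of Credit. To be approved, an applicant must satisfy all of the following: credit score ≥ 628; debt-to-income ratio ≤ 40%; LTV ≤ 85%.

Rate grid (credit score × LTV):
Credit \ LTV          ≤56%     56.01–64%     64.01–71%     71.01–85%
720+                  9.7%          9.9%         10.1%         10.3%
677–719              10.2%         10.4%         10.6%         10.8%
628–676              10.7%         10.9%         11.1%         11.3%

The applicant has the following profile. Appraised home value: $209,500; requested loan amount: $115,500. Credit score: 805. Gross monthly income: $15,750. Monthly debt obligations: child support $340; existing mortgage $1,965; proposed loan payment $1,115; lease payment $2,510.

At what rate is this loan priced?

9.7%

Credit score 805 ≥ 628; Total monthly debts = (340 + 1,965 + 1,115 + 2,510) = 5,930. DTI: 5,930 ÷ 15,750 = 37.7%, within the 40% cap
LTV: 115,500 ÷ 209,500 = 55.1%, within 85% cap
Score 805 is in the 720+ band; LTV 55.1% is in the ≤56% band → 9.7%.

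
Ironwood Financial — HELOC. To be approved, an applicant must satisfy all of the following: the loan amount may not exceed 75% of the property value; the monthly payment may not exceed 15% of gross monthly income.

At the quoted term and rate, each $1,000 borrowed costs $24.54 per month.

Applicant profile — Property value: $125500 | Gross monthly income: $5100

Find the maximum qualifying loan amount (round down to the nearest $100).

Payment cap: 15% × $5,100 = $765/month.
At $24.54 per $1,000, that supports 765/24.54 × 1,000 ≈ $31,173 → $31,100.
LTV cap: 75% × $125,500 = $94,125 → $94,100.
Binding constraint: payment-to-income.

$31,100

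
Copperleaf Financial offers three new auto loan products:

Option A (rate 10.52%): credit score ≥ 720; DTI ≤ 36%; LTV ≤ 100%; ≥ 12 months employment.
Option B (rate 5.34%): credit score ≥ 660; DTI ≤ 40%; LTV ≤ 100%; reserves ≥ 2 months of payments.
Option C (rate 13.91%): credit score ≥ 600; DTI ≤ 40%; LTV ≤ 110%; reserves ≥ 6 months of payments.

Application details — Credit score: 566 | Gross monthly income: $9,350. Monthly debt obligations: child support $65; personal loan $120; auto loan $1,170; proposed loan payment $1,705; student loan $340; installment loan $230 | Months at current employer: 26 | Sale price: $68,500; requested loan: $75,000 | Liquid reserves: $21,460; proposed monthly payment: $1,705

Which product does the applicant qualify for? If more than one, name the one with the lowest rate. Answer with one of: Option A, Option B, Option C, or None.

None

Total debts = (65 + 120 + 1,170 + 1,705 + 340 + 230) = 3,630; DTI = 3,630/9,350 = 38.8%.
LTV = 75,000/68,500 = 109.5%.
Reserves = 21,460/1,705 = 12.6 months.
Option A: score 566 < 720; DTI 38.8% > 36%; LTV 109.5% > 100%; employment 26 ≥ 12 mo → does not qualify.
Option B: score 566 < 660; DTI 38.8% ≤ 40%; LTV 109.5% > 100%; reserves 12.6 ≥ 2 mo → does not qualify.
Option C: score 566 < 600; DTI 38.8% ≤ 40%; LTV 109.5% ≤ 110%; reserves 12.6 ≥ 6 mo → does not qualify.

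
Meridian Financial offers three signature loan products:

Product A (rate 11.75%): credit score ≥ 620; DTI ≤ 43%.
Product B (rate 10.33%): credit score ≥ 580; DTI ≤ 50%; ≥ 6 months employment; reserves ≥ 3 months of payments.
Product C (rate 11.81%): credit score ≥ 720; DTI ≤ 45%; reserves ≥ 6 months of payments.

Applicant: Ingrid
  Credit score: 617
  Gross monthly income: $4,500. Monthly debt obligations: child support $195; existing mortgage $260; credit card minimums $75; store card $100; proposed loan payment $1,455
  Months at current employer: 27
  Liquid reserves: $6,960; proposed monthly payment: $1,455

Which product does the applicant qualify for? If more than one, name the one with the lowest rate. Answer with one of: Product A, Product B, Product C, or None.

Total debts = (195 + 260 + 75 + 100 + 1,455) = 2,085; DTI = 2,085/4,500 = 46.3%.
Reserves = 6,960/1,455 = 4.8 months.
Product A: score 617 < 620; DTI 46.3% > 43% → does not qualify.
Product B: score 617 ≥ 580; DTI 46.3% ≤ 50%; employment 27 ≥ 6 mo; reserves 4.8 ≥ 3 mo → qualifies.
Product C: score 617 < 720; DTI 46.3% > 45%; reserves 4.8 < 6 mo → does not qualify.

Product B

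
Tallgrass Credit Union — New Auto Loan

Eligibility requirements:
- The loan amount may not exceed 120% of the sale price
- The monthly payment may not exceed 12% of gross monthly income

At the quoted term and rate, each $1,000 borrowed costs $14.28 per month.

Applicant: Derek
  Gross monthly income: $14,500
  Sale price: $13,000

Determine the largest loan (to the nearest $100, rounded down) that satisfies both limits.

$15,600

Payment cap: 12% × $14,500 = $1,740/month.
At $14.28 per $1,000, that supports 1,740/14.28 × 1,000 ≈ $121,848 → $121,800.
LTV cap: 120% × $13,000 = $15,600 → $15,600.
Binding constraint: loan-to-value.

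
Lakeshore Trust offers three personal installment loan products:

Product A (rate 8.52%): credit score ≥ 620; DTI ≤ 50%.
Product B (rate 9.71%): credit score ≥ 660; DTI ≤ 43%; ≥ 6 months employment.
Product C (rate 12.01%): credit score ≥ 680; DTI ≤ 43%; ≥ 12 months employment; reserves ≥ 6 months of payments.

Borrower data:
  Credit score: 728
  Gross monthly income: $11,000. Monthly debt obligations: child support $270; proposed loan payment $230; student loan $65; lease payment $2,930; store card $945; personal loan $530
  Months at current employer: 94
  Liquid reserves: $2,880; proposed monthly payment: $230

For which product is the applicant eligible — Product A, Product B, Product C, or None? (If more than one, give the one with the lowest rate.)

Product A

Total debts = (270 + 230 + 65 + 2,930 + 945 + 530) = 4,970; DTI = 4,970/11,000 = 45.2%.
Reserves = 2,880/230 = 12.5 months.
Product A: score 728 ≥ 620; DTI 45.2% ≤ 50% → qualifies.
Product B: score 728 ≥ 660; DTI 45.2% > 43%; employment 94 ≥ 6 mo → does not qualify.
Product C: score 728 ≥ 680; DTI 45.2% > 43%; employment 94 ≥ 12 mo; reserves 12.5 ≥ 6 mo → does not qualify.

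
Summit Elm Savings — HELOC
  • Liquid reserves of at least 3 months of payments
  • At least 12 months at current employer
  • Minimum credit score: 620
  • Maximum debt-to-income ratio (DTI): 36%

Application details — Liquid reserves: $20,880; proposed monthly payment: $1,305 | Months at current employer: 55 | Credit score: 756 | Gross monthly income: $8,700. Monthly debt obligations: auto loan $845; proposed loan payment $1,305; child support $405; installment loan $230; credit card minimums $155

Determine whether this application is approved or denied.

Approved

Reserves: 20,880 ÷ 1,305 = 16.0 months (meets 3-month minimum)
Employment 55 ≥ 12 months
Credit score 756 ≥ 620 (meets)
Total monthly debts = (845 + 1,305 + 405 + 230 + 155) = 2,940. DTI = 2,940/8,700 = 33.8% ≤ 36%
All criteria satisfied.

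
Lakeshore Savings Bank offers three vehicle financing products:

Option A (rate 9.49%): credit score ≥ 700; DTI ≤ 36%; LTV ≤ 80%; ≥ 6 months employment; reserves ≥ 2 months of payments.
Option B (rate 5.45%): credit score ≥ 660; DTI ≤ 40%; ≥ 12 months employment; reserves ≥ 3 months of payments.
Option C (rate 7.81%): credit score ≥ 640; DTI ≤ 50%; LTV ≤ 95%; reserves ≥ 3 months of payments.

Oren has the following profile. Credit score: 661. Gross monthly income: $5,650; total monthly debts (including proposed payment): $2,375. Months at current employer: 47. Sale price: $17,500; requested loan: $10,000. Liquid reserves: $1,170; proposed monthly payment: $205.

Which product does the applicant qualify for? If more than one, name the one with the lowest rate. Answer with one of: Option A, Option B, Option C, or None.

Option C

DTI = 2,375/5,650 = 42%.
LTV = 10,000/17,500 = 57.1%.
Reserves = 1,170/205 = 5.7 months.
Option A: score 661 < 700; DTI 42% > 36%; LTV 57.1% ≤ 80%; employment 47 ≥ 6 mo; reserves 5.7 ≥ 2 mo → does not qualify.
Option B: score 661 ≥ 660; DTI 42% > 40%; employment 47 ≥ 12 mo; reserves 5.7 ≥ 3 mo → does not qualify.
Option C: score 661 ≥ 640; DTI 42% ≤ 50%; LTV 57.1% ≤ 95%; reserves 5.7 ≥ 3 mo → qualifies.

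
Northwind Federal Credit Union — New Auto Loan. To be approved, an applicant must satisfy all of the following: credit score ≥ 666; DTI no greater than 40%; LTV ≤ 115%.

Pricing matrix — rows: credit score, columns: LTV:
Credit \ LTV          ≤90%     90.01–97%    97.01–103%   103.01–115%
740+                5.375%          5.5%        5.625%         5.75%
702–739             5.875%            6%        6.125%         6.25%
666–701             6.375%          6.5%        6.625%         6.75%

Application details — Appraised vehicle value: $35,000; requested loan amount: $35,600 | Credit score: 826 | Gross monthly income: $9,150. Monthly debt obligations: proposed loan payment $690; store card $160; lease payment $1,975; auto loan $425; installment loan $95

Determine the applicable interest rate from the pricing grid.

Credit score 826 ≥ 666; Total monthly debts = (690 + 160 + 1,975 + 425 + 95) = 3,345. DTI: 3,345 ÷ 9,150 = 36.6%, within the 40% cap
Loan-to-value = 35,600/35,000 = 101.7% — pass (115% max)
Row: 826 falls in 740+. Column: 101.7% falls in 97.01–103%. Rate = 5.625%.

5.625%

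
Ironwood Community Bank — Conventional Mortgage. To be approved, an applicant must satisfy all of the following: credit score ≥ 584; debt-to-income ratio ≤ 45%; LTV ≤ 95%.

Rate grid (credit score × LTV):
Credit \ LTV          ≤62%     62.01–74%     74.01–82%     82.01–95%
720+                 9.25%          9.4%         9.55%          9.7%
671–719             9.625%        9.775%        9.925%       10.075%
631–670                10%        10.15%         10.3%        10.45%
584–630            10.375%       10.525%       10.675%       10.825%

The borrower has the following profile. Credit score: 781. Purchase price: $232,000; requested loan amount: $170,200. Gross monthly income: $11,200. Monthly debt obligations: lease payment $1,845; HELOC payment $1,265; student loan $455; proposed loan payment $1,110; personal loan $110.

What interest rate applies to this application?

Credit score 781 ≥ 584; Total monthly debts = (1,845 + 1,265 + 455 + 1,110 + 110) = 4,785. DTI: 4,785 ÷ 11,200 = 42.7%, within the 45% cap
LTV = 170,200/232,000 = 73.4% ≤ 95%
Row: 781 falls in 720+. Column: 73.4% falls in 62.01–74%. Rate = 9.4%.

9.4%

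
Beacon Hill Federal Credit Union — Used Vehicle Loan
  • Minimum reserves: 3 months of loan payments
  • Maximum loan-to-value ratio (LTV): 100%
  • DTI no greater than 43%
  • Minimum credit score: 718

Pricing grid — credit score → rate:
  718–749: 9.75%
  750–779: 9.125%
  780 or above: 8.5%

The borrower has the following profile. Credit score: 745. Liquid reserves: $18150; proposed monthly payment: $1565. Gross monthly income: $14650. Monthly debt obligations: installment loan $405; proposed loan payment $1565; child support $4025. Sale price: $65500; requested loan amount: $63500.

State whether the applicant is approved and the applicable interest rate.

Credit score 745 ≥ 718 (meets minimum)
Total monthly debts = (405 + 1,565 + 4,025) = 5,995. Debt-to-income = 5,995/14,650 = 40.9% — meets 43% limit
Liquid reserves cover 18,150/1,565 = 11.6 months — ≥ 3 required
Loan-to-value = 63,500/65,500 = 96.9% — pass (100% max)
All requirements met. Score 745 falls in the 718–749 tier → 9.75%.

Approved at 9.75%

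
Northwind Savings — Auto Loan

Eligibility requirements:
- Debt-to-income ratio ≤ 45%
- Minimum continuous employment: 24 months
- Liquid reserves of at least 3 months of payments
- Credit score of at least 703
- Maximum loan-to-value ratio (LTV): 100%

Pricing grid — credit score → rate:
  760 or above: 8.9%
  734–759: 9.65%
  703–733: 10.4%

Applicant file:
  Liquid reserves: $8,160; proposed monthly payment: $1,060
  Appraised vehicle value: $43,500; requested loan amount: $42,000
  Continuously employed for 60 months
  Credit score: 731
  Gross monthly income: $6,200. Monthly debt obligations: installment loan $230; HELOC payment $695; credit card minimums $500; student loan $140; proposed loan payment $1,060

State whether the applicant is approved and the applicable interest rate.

Credit score 731 ≥ 703 (meets minimum)
Reserves: 8,160 ÷ 1,060 = 7.7 months (meets 3-month minimum)
Total monthly debts = (230 + 695 + 500 + 140 + 1,060) = 2,625. DTI: 2,625 ÷ 6,200 = 42.3%, within the 45% cap
Employment 60 ≥ 24 months
LTV: 42,000 ÷ 43,500 = 96.6%, within 100% cap
All requirements met. Score 731 falls in the 703–733 tier → 10.4%.

Approved at 10.4%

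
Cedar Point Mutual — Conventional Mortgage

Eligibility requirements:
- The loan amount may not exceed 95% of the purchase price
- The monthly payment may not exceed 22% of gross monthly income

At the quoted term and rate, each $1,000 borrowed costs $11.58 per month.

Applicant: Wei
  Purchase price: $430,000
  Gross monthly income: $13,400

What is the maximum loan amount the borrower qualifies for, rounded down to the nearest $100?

Payment cap: 22% × $13,400 = $2,948/month.
At $11.58 per $1,000, that supports 2,948/11.58 × 1,000 ≈ $254,576 → $254,500.
LTV cap: 95% × $430,000 = $408,500 → $408,500.
Binding constraint: payment-to-income.

$254,500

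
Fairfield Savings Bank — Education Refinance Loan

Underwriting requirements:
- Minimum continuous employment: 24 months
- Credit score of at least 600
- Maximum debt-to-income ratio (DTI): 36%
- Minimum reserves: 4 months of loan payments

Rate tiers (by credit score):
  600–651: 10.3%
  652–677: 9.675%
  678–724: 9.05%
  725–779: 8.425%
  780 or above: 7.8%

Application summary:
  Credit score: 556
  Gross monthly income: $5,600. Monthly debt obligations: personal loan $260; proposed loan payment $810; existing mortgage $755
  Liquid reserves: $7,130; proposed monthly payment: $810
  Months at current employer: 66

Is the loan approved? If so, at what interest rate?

Credit score 556 < 600 (below minimum)
Total monthly debts = (260 + 810 + 755) = 1,825. Debt-to-income = 1,825/5,600 = 32.6% — meets 36% limit
Liquid reserves cover 7,130/810 = 8.8 months — ≥ 4 required
Employment 66 ≥ 24 months
Not all requirements met → denied.

Denied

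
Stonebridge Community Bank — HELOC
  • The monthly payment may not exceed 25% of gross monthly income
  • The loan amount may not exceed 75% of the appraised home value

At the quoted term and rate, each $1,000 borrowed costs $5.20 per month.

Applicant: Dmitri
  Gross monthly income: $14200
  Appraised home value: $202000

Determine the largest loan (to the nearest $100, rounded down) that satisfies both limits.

$151,500

Payment cap: 25% × $14,200 = $3,550/month.
At $5.20 per $1,000, that supports 3,550/5.20 × 1,000 ≈ $682,692 → $682,600.
LTV cap: 75% × $202,000 = $151,500 → $151,500.
Binding constraint: loan-to-value.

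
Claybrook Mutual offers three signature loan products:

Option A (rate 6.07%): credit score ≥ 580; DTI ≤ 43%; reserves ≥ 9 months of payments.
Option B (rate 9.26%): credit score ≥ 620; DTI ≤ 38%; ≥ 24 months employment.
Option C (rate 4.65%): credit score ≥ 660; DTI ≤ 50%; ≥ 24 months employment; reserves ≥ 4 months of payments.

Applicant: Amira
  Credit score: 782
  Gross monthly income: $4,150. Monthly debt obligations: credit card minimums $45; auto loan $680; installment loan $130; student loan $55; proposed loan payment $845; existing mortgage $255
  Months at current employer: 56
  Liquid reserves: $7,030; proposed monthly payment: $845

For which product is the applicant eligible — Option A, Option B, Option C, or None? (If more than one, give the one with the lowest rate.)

Option C

Total debts = (45 + 680 + 130 + 55 + 845 + 255) = 2,010; DTI = 2,010/4,150 = 48.4%.
Reserves = 7,030/845 = 8.3 months.
Option A: score 782 ≥ 580; DTI 48.4% > 43%; reserves 8.3 < 9 mo → does not qualify.
Option B: score 782 ≥ 620; DTI 48.4% > 38%; employment 56 ≥ 24 mo → does not qualify.
Option C: score 782 ≥ 660; DTI 48.4% ≤ 50%; employment 56 ≥ 24 mo; reserves 8.3 ≥ 4 mo → qualifies.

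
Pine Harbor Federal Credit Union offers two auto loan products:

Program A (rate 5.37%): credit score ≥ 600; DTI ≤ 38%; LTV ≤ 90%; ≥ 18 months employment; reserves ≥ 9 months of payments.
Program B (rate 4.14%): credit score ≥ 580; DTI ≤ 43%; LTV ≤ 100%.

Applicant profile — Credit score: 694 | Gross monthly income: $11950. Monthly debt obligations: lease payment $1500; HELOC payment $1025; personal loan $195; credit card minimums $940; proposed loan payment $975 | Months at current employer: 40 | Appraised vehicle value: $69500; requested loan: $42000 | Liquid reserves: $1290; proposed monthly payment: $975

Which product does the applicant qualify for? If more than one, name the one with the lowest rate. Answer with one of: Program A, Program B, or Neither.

Program B

Total debts = (1,500 + 1,025 + 195 + 940 + 975) = 4,635; DTI = 4,635/11,950 = 38.8%.
LTV = 42,000/69,500 = 60.4%.
Reserves = 1,290/975 = 1.3 months.
Program A: score 694 ≥ 600; DTI 38.8% > 38%; LTV 60.4% ≤ 90%; employment 40 ≥ 18 mo; reserves 1.3 < 9 mo → does not qualify.
Program B: score 694 ≥ 580; DTI 38.8% ≤ 43%; LTV 60.4% ≤ 100% → qualifies.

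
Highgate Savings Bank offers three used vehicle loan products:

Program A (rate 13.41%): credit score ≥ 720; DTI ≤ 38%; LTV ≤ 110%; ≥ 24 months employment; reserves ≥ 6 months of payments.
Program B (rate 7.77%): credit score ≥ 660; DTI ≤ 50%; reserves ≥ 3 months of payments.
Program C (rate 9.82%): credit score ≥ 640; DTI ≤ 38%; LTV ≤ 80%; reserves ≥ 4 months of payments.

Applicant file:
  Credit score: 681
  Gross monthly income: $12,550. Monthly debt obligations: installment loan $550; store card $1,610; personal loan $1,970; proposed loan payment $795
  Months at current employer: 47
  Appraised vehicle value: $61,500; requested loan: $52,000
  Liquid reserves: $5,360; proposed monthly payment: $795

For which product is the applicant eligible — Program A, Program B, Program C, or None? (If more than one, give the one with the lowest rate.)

Program B

Total debts = (550 + 1,610 + 1,970 + 795) = 4,925; DTI = 4,925/12,550 = 39.2%.
LTV = 52,000/61,500 = 84.6%.
Reserves = 5,360/795 = 6.7 months.
Program A: score 681 < 720; DTI 39.2% > 38%; LTV 84.6% ≤ 110%; employment 47 ≥ 24 mo; reserves 6.7 ≥ 6 mo → does not qualify.
Program B: score 681 ≥ 660; DTI 39.2% ≤ 50%; reserves 6.7 ≥ 3 mo → qualifies.
Program C: score 681 ≥ 640; DTI 39.2% > 38%; LTV 84.6% > 80%; reserves 6.7 ≥ 4 mo → does not qualify.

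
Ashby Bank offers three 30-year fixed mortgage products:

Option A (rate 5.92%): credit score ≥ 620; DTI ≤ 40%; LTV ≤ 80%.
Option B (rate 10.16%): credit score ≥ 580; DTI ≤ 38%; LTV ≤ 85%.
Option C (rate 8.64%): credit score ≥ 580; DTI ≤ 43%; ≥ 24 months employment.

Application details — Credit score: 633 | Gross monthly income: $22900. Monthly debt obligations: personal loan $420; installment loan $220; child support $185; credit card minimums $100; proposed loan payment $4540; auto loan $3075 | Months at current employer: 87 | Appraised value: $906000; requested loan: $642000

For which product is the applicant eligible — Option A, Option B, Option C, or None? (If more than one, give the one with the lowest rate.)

Option A

Total debts = (420 + 220 + 185 + 100 + 4,540 + 3,075) = 8,540; DTI = 8,540/22,900 = 37.3%.
LTV = 642,000/906,000 = 70.9%.
Option A: score 633 ≥ 620; DTI 37.3% ≤ 40%; LTV 70.9% ≤ 80% → qualifies.
Option B: score 633 ≥ 580; DTI 37.3% ≤ 38%; LTV 70.9% ≤ 85% → qualifies.
Option C: score 633 ≥ 580; DTI 37.3% ≤ 43%; employment 87 ≥ 24 mo → qualifies.
Qualifying: Option A, Option B, Option C. Lowest rate is 5.92% → Option A.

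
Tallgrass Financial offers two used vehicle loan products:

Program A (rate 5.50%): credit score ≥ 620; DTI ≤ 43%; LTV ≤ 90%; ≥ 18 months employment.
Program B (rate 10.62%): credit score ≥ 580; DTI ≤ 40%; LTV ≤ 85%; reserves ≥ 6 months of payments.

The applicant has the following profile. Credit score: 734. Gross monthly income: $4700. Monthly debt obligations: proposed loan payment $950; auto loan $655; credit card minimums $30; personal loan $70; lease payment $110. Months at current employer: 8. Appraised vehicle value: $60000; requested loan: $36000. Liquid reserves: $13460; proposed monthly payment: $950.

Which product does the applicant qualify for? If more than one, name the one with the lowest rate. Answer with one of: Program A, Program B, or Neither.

Total debts = (950 + 655 + 30 + 70 + 110) = 1,815; DTI = 1,815/4,700 = 38.6%.
LTV = 36,000/60,000 = 60%.
Reserves = 13,460/950 = 14.2 months.
Program A: score 734 ≥ 620; DTI 38.6% ≤ 43%; LTV 60% ≤ 90%; employment 8 < 18 mo → does not qualify.
Program B: score 734 ≥ 580; DTI 38.6% ≤ 40%; LTV 60% ≤ 85%; reserves 14.2 ≥ 6 mo → qualifies.

Program B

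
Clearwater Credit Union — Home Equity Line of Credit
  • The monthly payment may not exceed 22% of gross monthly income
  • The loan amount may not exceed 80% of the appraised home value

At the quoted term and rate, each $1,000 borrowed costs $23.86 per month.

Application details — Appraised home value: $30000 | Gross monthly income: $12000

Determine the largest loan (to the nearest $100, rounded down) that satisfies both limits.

Payment cap: 22% × $12,000 = $2,640/month.
At $23.86 per $1,000, that supports 2,640/23.86 × 1,000 ≈ $110,645 → $110,600.
LTV cap: 80% × $30,000 = $24,000 → $24,000.
Binding constraint: loan-to-value.

$24,000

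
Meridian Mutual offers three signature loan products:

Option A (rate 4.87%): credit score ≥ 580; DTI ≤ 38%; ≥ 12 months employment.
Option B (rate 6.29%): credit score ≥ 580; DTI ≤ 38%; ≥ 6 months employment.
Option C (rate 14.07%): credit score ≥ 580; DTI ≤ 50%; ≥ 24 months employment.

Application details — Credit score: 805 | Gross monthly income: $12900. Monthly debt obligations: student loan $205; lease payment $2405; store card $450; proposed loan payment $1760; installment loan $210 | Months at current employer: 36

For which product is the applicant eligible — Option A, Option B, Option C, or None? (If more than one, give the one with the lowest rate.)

Total debts = (205 + 2,405 + 450 + 1,760 + 210) = 5,030; DTI = 5,030/12,900 = 39%.
Option A: score 805 ≥ 580; DTI 39% > 38%; employment 36 ≥ 12 mo → does not qualify.
Option B: score 805 ≥ 580; DTI 39% > 38%; employment 36 ≥ 6 mo → does not qualify.
Option C: score 805 ≥ 580; DTI 39% ≤ 50%; employment 36 ≥ 24 mo → qualifies.

Option C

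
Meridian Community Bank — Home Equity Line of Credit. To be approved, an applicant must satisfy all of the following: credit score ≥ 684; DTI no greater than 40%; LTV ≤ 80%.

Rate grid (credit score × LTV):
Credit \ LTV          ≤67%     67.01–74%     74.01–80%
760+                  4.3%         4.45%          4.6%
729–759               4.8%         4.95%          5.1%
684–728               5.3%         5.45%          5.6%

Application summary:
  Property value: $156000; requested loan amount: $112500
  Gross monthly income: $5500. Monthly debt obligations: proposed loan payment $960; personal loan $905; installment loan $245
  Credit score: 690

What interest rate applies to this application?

5.45%

Credit score 690 ≥ 684; Total monthly debts = (960 + 905 + 245) = 2,110. Debt-to-income = 2,110/5,500 = 38.4% — meets 40% limit
LTV = 112,500/156,000 = 72.1% ≤ 80%
Row: 690 falls in 684–728. Column: 72.1% falls in 67.01–74%. Rate = 5.45%.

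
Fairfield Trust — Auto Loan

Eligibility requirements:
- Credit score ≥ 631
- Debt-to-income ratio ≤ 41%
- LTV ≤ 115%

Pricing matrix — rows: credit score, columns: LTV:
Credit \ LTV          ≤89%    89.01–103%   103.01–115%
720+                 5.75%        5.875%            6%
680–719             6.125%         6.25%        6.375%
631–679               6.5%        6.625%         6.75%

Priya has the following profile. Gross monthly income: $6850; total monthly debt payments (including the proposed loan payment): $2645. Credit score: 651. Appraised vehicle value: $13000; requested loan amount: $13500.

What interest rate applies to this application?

Credit score 651 ≥ 631; Debt-to-income = 2,645/6,850 = 38.6% — meets 41% limit
LTV: 13,500 ÷ 13,000 = 103.8%, within 115% cap
Credit 651 → row 631–679; LTV 103.8% → column 103.01–115%. Grid cell → 6.75%.

6.75%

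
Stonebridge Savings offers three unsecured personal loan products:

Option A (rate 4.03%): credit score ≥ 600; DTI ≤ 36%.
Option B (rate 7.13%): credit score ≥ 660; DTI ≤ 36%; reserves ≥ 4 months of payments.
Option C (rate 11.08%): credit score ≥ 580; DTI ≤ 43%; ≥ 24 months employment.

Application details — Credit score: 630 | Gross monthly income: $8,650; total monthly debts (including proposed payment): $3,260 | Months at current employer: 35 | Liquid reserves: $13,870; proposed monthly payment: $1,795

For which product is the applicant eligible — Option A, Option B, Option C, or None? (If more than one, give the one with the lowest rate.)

DTI = 3,260/8,650 = 37.7%.
Reserves = 13,870/1,795 = 7.7 months.
Option A: score 630 ≥ 600; DTI 37.7% > 36% → does not qualify.
Option B: score 630 < 660; DTI 37.7% > 36%; reserves 7.7 ≥ 4 mo → does not qualify.
Option C: score 630 ≥ 580; DTI 37.7% ≤ 43%; employment 35 ≥ 24 mo → qualifies.

Option C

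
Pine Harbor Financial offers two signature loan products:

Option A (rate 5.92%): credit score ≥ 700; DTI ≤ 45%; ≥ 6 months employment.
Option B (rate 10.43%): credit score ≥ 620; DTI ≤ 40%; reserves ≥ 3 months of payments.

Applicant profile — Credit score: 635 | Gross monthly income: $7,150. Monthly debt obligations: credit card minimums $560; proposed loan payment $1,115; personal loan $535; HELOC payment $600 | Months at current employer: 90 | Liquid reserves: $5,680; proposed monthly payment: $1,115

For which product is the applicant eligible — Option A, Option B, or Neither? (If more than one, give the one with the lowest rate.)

Option B

Total debts = (560 + 1,115 + 535 + 600) = 2,810; DTI = 2,810/7,150 = 39.3%.
Reserves = 5,680/1,115 = 5.1 months.
Option A: score 635 < 700; DTI 39.3% ≤ 45%; employment 90 ≥ 6 mo → does not qualify.
Option B: score 635 ≥ 620; DTI 39.3% ≤ 40%; reserves 5.1 ≥ 3 mo → qualifies.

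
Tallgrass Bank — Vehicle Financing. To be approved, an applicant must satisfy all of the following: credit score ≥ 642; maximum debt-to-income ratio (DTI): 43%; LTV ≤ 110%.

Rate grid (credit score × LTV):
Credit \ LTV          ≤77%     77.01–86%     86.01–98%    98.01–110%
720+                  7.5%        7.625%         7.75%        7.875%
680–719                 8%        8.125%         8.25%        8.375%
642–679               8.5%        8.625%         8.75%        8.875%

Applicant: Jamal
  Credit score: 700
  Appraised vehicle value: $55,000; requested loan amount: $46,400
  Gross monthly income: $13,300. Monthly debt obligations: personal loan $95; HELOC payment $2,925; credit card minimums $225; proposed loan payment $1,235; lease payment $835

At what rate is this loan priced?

Credit score 700 ≥ 642; Total monthly debts = (95 + 2,925 + 225 + 1,235 + 835) = 5,315. DTI = 5,315/13,300 = 40% ≤ 43%
LTV: 46,400 ÷ 55,000 = 84.4%, within 110% cap
Score 700 is in the 680–719 band; LTV 84.4% is in the 77.01–86% band → 8.125%.

8.125%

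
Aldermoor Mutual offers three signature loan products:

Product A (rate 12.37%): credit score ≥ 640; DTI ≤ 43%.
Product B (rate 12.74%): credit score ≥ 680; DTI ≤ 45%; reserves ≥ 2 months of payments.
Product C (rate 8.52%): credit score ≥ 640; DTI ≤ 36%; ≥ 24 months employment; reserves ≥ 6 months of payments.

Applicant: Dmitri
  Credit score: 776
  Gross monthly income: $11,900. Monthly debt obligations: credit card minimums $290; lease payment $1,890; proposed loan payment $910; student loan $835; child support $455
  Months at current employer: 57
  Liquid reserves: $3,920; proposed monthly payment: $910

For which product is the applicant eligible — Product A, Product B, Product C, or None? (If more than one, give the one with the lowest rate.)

Total debts = (290 + 1,890 + 910 + 835 + 455) = 4,380; DTI = 4,380/11,900 = 36.8%.
Reserves = 3,920/910 = 4.3 months.
Product A: score 776 ≥ 640; DTI 36.8% ≤ 43% → qualifies.
Product B: score 776 ≥ 680; DTI 36.8% ≤ 45%; reserves 4.3 ≥ 2 mo → qualifies.
Product C: score 776 ≥ 640; DTI 36.8% > 36%; employment 57 ≥ 24 mo; reserves 4.3 < 6 mo → does not qualify.
Qualifying: Product A, Product B. Lowest rate is 12.37% → Product A.

Product A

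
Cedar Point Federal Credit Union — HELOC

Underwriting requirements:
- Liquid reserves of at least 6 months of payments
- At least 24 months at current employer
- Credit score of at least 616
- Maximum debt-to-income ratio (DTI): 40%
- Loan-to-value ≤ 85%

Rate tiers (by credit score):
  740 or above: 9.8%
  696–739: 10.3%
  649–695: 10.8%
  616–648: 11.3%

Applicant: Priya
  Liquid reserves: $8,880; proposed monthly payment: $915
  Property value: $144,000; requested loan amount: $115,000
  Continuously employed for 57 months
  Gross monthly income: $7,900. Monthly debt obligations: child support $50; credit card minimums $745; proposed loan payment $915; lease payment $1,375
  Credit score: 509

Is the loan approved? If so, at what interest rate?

Denied

Credit score 509 < 616 (below minimum)
Reserves: 8,880 ÷ 915 = 9.7 months (meets 6-month minimum)
LTV = 115,000/144,000 = 79.9% ≤ 85%
Employment 57 ≥ 24 months
Total monthly debts = (50 + 745 + 915 + 1,375) = 3,085. DTI: 3,085 ÷ 7,900 = 39.1%, within the 40% cap
Not all requirements met → denied.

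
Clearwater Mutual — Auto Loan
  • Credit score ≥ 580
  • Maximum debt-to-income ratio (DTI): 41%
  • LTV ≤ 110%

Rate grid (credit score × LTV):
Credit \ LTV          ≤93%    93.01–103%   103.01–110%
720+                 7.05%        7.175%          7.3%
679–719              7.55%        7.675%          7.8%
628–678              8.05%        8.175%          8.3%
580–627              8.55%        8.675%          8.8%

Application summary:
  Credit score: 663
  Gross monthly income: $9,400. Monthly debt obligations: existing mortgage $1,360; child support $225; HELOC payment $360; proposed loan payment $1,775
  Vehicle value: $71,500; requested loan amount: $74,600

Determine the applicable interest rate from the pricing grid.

Credit score 663 ≥ 580; Total monthly debts = (1,360 + 225 + 360 + 1,775) = 3,720. DTI = 3,720/9,400 = 39.6% ≤ 41%
LTV: 74,600 ÷ 71,500 = 104.3%, within 110% cap
Row: 663 falls in 628–678. Column: 104.3% falls in 103.01–110%. Rate = 8.3%.

8.3%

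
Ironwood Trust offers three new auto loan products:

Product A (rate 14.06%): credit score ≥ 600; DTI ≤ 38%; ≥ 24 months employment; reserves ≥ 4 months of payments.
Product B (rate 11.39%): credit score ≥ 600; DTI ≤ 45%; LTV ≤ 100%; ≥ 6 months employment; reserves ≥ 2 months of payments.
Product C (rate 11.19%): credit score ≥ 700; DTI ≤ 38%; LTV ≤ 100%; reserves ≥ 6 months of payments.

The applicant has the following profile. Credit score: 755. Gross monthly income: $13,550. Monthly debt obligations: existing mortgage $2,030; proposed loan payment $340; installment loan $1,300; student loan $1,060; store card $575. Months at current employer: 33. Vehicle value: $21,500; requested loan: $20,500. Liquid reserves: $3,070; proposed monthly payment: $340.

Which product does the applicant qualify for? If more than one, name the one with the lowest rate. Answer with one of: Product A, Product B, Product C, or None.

Total debts = (2,030 + 340 + 1,300 + 1,060 + 575) = 5,305; DTI = 5,305/13,550 = 39.2%.
LTV = 20,500/21,500 = 95.3%.
Reserves = 3,070/340 = 9.0 months.
Product A: score 755 ≥ 600; DTI 39.2% > 38%; employment 33 ≥ 24 mo; reserves 9.0 ≥ 4 mo → does not qualify.
Product B: score 755 ≥ 600; DTI 39.2% ≤ 45%; LTV 95.3% ≤ 100%; employment 33 ≥ 6 mo; reserves 9.0 ≥ 2 mo → qualifies.
Product C: score 755 ≥ 700; DTI 39.2% > 38%; LTV 95.3% ≤ 100%; reserves 9.0 ≥ 6 mo → does not qualify.

Product B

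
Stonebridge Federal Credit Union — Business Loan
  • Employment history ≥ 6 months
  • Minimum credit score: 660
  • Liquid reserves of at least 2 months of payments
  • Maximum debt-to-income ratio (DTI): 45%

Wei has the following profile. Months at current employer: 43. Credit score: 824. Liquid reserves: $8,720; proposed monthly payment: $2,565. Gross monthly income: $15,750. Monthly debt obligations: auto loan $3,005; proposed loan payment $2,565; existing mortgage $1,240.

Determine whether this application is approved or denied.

Approved

Employment 43 ≥ 6 months
Credit score 824 ≥ 660 (meets)
Reserves = 8,720/2,565 = 3.4 months ≥ 2
Total monthly debts = (3,005 + 2,565 + 1,240) = 6,810. DTI: 6,810 ÷ 15,750 = 43.2%, within the 45% cap
All criteria satisfied.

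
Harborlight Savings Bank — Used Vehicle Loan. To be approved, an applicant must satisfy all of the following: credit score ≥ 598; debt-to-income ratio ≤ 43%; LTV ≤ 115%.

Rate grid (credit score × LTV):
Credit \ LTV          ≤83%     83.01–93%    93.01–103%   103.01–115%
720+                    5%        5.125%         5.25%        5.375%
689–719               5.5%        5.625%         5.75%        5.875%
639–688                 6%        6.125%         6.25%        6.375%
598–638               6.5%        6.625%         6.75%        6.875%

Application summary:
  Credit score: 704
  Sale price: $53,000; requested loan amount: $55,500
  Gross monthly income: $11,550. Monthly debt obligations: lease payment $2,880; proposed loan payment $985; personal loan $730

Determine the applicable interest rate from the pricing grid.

Credit score 704 ≥ 598; Total monthly debts = (2,880 + 985 + 730) = 4,595. Debt-to-income = 4,595/11,550 = 39.8% — meets 43% limit
LTV = 55,500/53,000 = 104.7% ≤ 115%
Credit 704 → row 689–719; LTV 104.7% → column 103.01–115%. Grid cell → 5.875%.

5.875%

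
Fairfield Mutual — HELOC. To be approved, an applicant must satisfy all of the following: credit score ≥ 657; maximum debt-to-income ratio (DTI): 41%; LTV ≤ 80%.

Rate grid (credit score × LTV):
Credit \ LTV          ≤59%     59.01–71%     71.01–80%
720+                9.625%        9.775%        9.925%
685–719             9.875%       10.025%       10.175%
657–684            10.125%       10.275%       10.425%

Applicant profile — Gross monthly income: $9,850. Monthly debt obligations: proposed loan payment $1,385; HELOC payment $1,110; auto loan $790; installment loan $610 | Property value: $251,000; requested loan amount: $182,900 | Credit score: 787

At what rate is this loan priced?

9.925%

Credit score 787 ≥ 657; Total monthly debts = (1,385 + 1,110 + 790 + 610) = 3,895. DTI: 3,895 ÷ 9,850 = 39.5%, within the 41% cap
Loan-to-value = 182,900/251,000 = 72.9% — pass (80% max)
Credit 787 → row 720+; LTV 72.9% → column 71.01–80%. Grid cell → 9.925%.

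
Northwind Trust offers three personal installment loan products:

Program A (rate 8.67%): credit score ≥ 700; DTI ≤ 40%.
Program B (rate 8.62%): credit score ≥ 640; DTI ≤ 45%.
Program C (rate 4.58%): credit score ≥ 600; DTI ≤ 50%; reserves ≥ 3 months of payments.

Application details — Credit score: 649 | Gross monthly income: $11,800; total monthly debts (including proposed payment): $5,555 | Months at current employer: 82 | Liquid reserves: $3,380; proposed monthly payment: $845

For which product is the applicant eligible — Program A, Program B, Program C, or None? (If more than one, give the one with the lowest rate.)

DTI = 5,555/11,800 = 47.1%.
Reserves = 3,380/845 = 4.0 months.
Program A: score 649 < 700; DTI 47.1% > 40% → does not qualify.
Program B: score 649 ≥ 640; DTI 47.1% > 45% → does not qualify.
Program C: score 649 ≥ 600; DTI 47.1% ≤ 50%; reserves 4.0 ≥ 3 mo → qualifies.

Program C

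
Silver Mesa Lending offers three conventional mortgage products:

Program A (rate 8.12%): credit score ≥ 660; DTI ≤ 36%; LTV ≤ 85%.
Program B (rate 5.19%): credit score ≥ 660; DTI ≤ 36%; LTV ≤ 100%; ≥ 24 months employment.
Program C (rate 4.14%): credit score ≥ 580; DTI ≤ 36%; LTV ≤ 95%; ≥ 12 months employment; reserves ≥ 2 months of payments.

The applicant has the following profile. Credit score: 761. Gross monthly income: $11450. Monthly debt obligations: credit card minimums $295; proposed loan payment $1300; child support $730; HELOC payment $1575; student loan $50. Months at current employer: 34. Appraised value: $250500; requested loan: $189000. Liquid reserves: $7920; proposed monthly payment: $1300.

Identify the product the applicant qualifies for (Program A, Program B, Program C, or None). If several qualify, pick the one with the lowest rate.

Program C

Total debts = (295 + 1,300 + 730 + 1,575 + 50) = 3,950; DTI = 3,950/11,450 = 34.5%.
LTV = 189,000/250,500 = 75.4%.
Reserves = 7,920/1,300 = 6.1 months.
Program A: score 761 ≥ 660; DTI 34.5% ≤ 36%; LTV 75.4% ≤ 85% → qualifies.
Program B: score 761 ≥ 660; DTI 34.5% ≤ 36%; LTV 75.4% ≤ 100%; employment 34 ≥ 24 mo → qualifies.
Program C: score 761 ≥ 580; DTI 34.5% ≤ 36%; LTV 75.4% ≤ 95%; employment 34 ≥ 12 mo; reserves 6.1 ≥ 2 mo → qualifies.
Qualifying: Program A, Program B, Program C. Lowest rate is 4.14% → Program C.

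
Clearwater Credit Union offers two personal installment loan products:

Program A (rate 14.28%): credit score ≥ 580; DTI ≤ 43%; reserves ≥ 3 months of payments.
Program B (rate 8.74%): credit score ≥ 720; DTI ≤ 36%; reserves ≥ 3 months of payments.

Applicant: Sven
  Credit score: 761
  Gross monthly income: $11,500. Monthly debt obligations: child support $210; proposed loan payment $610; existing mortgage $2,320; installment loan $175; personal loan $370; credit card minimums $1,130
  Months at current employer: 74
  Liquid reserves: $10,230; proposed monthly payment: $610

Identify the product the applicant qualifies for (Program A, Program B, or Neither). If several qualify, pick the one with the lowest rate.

Total debts = (210 + 610 + 2,320 + 175 + 370 + 1,130) = 4,815; DTI = 4,815/11,500 = 41.9%.
Reserves = 10,230/610 = 16.8 months.
Program A: score 761 ≥ 580; DTI 41.9% ≤ 43%; reserves 16.8 ≥ 3 mo → qualifies.
Program B: score 761 ≥ 720; DTI 41.9% > 36%; reserves 16.8 ≥ 3 mo → does not qualify.

Program A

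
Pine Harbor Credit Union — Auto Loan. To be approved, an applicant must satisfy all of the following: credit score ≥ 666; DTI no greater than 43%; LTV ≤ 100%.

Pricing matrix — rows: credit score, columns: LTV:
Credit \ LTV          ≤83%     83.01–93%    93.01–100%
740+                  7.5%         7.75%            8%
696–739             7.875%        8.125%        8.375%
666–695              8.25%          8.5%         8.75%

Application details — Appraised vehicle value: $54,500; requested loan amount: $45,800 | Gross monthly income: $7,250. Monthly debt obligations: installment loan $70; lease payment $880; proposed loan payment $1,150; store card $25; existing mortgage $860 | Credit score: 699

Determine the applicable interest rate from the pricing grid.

Credit score 699 ≥ 666; Total monthly debts = (70 + 880 + 1,150 + 25 + 860) = 2,985. DTI: 2,985 ÷ 7,250 = 41.2%, within the 43% cap
Loan-to-value = 45,800/54,500 = 84% — pass (100% max)
Row: 699 falls in 696–739. Column: 84% falls in 83.01–93%. Rate = 8.125%.

8.125%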